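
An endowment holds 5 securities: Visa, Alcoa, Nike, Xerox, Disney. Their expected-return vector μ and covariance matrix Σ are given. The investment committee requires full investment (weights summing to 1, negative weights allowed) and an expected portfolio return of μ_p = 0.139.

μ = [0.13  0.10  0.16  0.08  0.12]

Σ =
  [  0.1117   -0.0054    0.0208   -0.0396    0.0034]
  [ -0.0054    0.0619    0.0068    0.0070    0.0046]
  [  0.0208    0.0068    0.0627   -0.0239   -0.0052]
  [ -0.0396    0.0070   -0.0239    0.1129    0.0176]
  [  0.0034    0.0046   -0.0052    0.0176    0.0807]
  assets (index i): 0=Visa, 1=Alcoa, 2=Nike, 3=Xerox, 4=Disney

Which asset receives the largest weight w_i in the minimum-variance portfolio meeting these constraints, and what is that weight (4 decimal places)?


Nike (0.5612)

p=Σ⁻¹μ = [1.1911  1.1724  2.6761  1.4283  1.2309]
q=Σ⁻¹𝟙 = [11.1436  12.9800  16.9912  14.1245  9.1966]
a=μᵀp=0.962230  b=𝟙ᵀp=7.698803  c=𝟙ᵀq=64.435820  D=ac−b²=2.730484
λ₁=(c·0.139−b)/D = (64.435820·0.139−7.698803)/2.730484 = 0.460642
λ₂=(a−b·0.139)/D = (0.962230−7.698803·0.139)/2.730484 = -0.039518
w* = 0.460642·p + -0.039518·q:
  w_0 = 0.460642·1.1911 + -0.039518·11.1436 = 0.1083  (Visa)
  w_1 = 0.460642·1.1724 + -0.039518·12.9800 = 0.0271  (Alcoa)
  w_2 = 0.460642·2.6761 + -0.039518·16.9912 = 0.5612  (Nike)
  w_3 = 0.460642·1.4283 + -0.039518·14.1245 = 0.0998  (Xerox)
  w_4 = 0.460642·1.2309 + -0.039518·9.1966 = 0.2036  (Disney)
Σw_i=1.0000  μᵀw=0.1390
σ²=wᵀΣw=λ₁·μ_p+λ₂ = 0.460642·0.139 + -0.039518 = 0.024511 ≈ 0.0245


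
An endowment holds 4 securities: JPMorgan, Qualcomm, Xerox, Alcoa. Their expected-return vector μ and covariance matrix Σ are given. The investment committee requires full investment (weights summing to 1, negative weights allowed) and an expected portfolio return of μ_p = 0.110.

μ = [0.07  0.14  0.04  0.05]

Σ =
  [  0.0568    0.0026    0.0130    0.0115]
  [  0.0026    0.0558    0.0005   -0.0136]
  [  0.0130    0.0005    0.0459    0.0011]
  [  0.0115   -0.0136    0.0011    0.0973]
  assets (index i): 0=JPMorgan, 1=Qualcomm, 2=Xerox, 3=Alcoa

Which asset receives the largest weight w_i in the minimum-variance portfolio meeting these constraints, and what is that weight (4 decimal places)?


Qualcomm (0.6345)

p=Σ⁻¹μ = [0.8169  2.6562  0.5924  0.7819]
q=Σ⁻¹𝟙 = [10.0999  20.1345  18.4265  11.6897]
a=μᵀp=0.491837  b=𝟙ᵀp=4.847375  c=𝟙ᵀq=60.350658  D=ac−b²=6.185636
λ₁=(c·0.110−b)/D = (60.350658·0.110−4.847375)/6.185636 = 0.289574
λ₂=(a−b·0.110)/D = (0.491837−4.847375·0.110)/6.185636 = -0.006689
w* = 0.289574·p + -0.006689·q:
  w_0 = 0.289574·0.8169 + -0.006689·10.0999 = 0.1690  (JPMorgan)
  w_1 = 0.289574·2.6562 + -0.006689·20.1345 = 0.6345  (Qualcomm)
  w_2 = 0.289574·0.5924 + -0.006689·18.4265 = 0.0483  (Xerox)
  w_3 = 0.289574·0.7819 + -0.006689·11.6897 = 0.1482  (Alcoa)
Σw_i=1.0000  μᵀw=0.1100
σ²=wᵀΣw=λ₁·μ_p+λ₂ = 0.289574·0.110 + -0.006689 = 0.025164 ≈ 0.0252


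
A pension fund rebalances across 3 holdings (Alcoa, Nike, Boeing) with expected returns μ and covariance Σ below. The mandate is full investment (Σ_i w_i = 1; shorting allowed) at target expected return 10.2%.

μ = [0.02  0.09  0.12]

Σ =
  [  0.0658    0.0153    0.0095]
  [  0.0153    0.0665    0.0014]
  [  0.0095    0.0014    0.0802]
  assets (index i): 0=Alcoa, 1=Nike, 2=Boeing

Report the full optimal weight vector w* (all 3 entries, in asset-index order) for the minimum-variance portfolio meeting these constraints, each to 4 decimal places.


g=Σ⁻¹μ = [-0.2324  1.3753  1.4998]
h=Σ⁻¹𝟙 = [10.7441  12.3345  10.9808]
a=μᵀg=0.299100  b=𝟙ᵀg=2.642683  c=𝟙ᵀh=34.059432  D=ac−b²=3.203409
λ₁=(c·0.102−b)/D = (34.059432·0.102−2.642683)/3.203409 = 0.259529
λ₂=(a−b·0.102)/D = (0.299100−2.642683·0.102)/3.203409 = 0.009223
w* = 0.259529·g + 0.009223·h:
  w_0 = 0.259529·-0.2324 + 0.009223·10.7441 = 0.0388  (Alcoa)
  w_1 = 0.259529·1.3753 + 0.009223·12.3345 = 0.4707  (Nike)
  w_2 = 0.259529·1.4998 + 0.009223·10.9808 = 0.4905  (Boeing)
Σw_i=1.0000  μᵀw=0.1020
σ²=wᵀΣw=λ₁·μ_p+λ₂ = 0.259529·0.102 + 0.009223 = 0.035695 ≈ 0.0357

0.0388  0.4707  0.4905


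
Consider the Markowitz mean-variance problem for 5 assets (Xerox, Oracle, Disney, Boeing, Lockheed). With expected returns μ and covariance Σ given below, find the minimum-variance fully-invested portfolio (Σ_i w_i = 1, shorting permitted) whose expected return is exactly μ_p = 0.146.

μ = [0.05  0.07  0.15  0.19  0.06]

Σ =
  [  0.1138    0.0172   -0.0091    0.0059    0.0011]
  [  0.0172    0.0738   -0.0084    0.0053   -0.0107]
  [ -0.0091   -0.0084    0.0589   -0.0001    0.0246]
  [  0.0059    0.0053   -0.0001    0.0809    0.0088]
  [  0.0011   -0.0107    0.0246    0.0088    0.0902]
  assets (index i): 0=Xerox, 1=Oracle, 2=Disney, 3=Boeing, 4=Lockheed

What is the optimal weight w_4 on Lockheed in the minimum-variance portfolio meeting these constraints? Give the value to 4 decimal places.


-0.0229

u=Σ⁻¹μ = [0.4022  0.9826  2.8455  2.2825  -0.2219]
v=Σ⁻¹𝟙 = [7.4471  14.0577  17.2393  10.1600  6.9704]
a=μᵀu=0.936082  b=𝟙ᵀu=6.290908  c=𝟙ᵀv=55.874430  D=ac−b²=12.727557
λ₁=(c·0.146−b)/D = (55.874430·0.146−6.290908)/12.727557 = 0.146671
λ₂=(a−b·0.146)/D = (0.936082−6.290908·0.146)/12.727557 = 0.001384
w* = 0.146671·u + 0.001384·v:
  w_0 = 0.146671·0.4022 + 0.001384·7.4471 = 0.0693  (Xerox)
  w_1 = 0.146671·0.9826 + 0.001384·14.0577 = 0.1636  (Oracle)
  w_2 = 0.146671·2.8455 + 0.001384·17.2393 = 0.4412  (Disney)
  w_3 = 0.146671·2.2825 + 0.001384·10.1600 = 0.3488  (Boeing)
  w_4 = 0.146671·-0.2219 + 0.001384·6.9704 = -0.0229  (Lockheed)
Σw_i=1.0000  μᵀw=0.1460
σ²=wᵀΣw=λ₁·μ_p+λ₂ = 0.146671·0.146 + 0.001384 = 0.022798 ≈ 0.0228


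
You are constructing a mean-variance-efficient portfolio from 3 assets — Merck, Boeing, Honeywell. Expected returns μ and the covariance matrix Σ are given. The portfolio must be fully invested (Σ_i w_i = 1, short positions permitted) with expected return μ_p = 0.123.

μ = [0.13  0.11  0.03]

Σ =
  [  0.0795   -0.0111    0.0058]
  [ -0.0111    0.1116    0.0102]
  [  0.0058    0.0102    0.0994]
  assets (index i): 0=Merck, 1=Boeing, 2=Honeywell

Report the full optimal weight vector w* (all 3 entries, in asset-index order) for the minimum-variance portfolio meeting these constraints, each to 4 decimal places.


u=Σ⁻¹μ = [1.7910  1.1566  0.0786]
v=Σ⁻¹𝟙 = [13.3024  9.5244  8.3068]
a=μᵀu=0.362412  b=𝟙ᵀu=3.026206  c=𝟙ᵀv=31.133659  D=ac−b²=2.125303
λ₁=(c·0.123−b)/D = (31.133659·0.123−3.026206)/2.125303 = 0.377939
λ₂=(a−b·0.123)/D = (0.362412−3.026206·0.123)/2.125303 = -0.004616
w* = 0.377939·u + -0.004616·v:
  w_0 = 0.377939·1.7910 + -0.004616·13.3024 = 0.6155  (Merck)
  w_1 = 0.377939·1.1566 + -0.004616·9.5244 = 0.3932  (Boeing)
  w_2 = 0.377939·0.0786 + -0.004616·8.3068 = -0.0086  (Honeywell)
Σw_i=1.0000  μᵀw=0.1230
σ²=wᵀΣw=λ₁·μ_p+λ₂ = 0.377939·0.123 + -0.004616 = 0.041870 ≈ 0.0419

0.6155  0.3932  -0.0086


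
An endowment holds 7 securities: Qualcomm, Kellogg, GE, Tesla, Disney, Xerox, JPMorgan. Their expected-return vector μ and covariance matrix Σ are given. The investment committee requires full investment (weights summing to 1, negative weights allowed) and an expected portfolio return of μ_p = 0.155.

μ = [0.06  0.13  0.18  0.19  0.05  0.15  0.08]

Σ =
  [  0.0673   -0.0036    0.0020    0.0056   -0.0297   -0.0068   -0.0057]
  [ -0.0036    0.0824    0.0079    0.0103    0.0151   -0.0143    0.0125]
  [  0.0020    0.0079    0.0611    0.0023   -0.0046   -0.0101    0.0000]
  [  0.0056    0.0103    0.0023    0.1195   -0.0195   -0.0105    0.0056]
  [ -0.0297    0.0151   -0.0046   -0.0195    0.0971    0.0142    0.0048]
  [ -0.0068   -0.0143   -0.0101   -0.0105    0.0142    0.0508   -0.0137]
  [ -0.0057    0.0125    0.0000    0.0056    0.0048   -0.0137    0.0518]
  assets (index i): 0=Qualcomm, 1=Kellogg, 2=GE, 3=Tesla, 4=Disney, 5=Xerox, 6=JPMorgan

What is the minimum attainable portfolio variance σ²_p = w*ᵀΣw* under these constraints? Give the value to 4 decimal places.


x=Σ⁻¹μ = [1.6444  1.5505  3.5217  1.7186  0.3997  5.2304  2.5117]
y=Σ⁻¹𝟙 = [25.5725  9.7332  20.7711  9.9299  13.0421  35.6431  26.9150]
a=μᵀx=2.266133  b=𝟙ᵀx=16.576894  c=𝟙ᵀy=141.606791  D=ac−b²=46.106324
λ₁=(c·0.155−b)/D = (141.606791·0.155−16.576894)/46.106324 = 0.116517
λ₂=(a−b·0.155)/D = (2.266133−16.576894·0.155)/46.106324 = -0.006578
w* = 0.116517·x + -0.006578·y:
  w_0 = 0.116517·1.6444 + -0.006578·25.5725 = 0.0234  (Qualcomm)
  w_1 = 0.116517·1.5505 + -0.006578·9.7332 = 0.1166  (Kellogg)
  w_2 = 0.116517·3.5217 + -0.006578·20.7711 = 0.2737  (GE)
  w_3 = 0.116517·1.7186 + -0.006578·9.9299 = 0.1349  (Tesla)
  w_4 = 0.116517·0.3997 + -0.006578·13.0421 = -0.0392  (Disney)
  w_5 = 0.116517·5.2304 + -0.006578·35.6431 = 0.3750  (Xerox)
  w_6 = 0.116517·2.5117 + -0.006578·26.9150 = 0.1156  (JPMorgan)
Σw_i=1.0000  μᵀw=0.1550
σ²=wᵀΣw=λ₁·μ_p+λ₂ = 0.116517·0.155 + -0.006578 = 0.011482 ≈ 0.0115

0.0115


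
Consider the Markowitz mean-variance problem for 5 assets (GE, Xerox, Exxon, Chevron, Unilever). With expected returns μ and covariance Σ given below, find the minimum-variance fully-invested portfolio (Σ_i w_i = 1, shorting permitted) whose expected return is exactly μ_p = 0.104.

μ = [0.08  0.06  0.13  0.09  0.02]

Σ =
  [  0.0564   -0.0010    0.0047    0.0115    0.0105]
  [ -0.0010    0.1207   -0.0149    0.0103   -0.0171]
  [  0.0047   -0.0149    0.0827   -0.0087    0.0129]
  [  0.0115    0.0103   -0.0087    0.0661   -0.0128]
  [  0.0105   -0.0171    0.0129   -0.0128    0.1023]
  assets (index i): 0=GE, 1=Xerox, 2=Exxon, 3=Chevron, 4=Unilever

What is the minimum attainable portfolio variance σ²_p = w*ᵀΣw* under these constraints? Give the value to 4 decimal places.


x=Σ⁻¹μ = [0.9805  0.6267  1.7482  1.3522  0.1483]
y=Σ⁻¹𝟙 = [11.7360  10.2021  13.2292  15.2752  10.5190]
a=μᵀx=0.467975  b=𝟙ᵀx=4.855944  c=𝟙ᵀy=60.961448  D=ac−b²=4.948224
λ₁=(c·0.104−b)/D = (60.961448·0.104−4.855944)/4.948224 = 0.299915
λ₂=(a−b·0.104)/D = (0.467975−4.855944·0.104)/4.948224 = -0.007486
w* = 0.299915·x + -0.007486·y:
  w_0 = 0.299915·0.9805 + -0.007486·11.7360 = 0.2062  (GE)
  w_1 = 0.299915·0.6267 + -0.007486·10.2021 = 0.1116  (Xerox)
  w_2 = 0.299915·1.7482 + -0.007486·13.2292 = 0.4253  (Exxon)
  w_3 = 0.299915·1.3522 + -0.007486·15.2752 = 0.2912  (Chevron)
  w_4 = 0.299915·0.1483 + -0.007486·10.5190 = -0.0343  (Unilever)
Σw_i=1.0000  μᵀw=0.1040
σ²=wᵀΣw=λ₁·μ_p+λ₂ = 0.299915·0.104 + -0.007486 = 0.023705 ≈ 0.0237

0.0237


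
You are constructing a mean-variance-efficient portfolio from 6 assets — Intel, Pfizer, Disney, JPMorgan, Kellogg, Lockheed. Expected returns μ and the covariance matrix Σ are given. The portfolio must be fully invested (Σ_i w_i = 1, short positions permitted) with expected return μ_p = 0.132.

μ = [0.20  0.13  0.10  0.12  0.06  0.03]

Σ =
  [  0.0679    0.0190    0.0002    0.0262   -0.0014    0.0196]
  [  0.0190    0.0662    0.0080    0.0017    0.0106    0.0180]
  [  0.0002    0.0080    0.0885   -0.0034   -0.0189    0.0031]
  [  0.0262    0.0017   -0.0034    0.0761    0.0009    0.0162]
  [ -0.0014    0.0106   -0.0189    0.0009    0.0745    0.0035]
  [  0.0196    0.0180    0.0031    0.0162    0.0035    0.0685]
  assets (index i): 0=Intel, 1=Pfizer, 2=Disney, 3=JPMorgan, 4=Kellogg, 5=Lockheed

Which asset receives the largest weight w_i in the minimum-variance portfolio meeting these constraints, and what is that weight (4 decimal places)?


Intel (0.2994)

u=Σ⁻¹μ = [2.5621  1.1267  1.3158  0.9118  1.0592  -0.9205]
v=Σ⁻¹𝟙 = [7.5364  6.5413  14.1734  9.3422  15.7846  7.0659]
a=μᵀu=0.935821  b=𝟙ᵀu=6.055113  c=𝟙ᵀv=60.443885  D=ac−b²=19.900275
λ₁=(c·0.132−b)/D = (60.443885·0.132−6.055113)/19.900275 = 0.096656
λ₂=(a−b·0.132)/D = (0.935821−6.055113·0.132)/19.900275 = 0.006862
w* = 0.096656·u + 0.006862·v:
  w_0 = 0.096656·2.5621 + 0.006862·7.5364 = 0.2994  (Intel)
  w_1 = 0.096656·1.1267 + 0.006862·6.5413 = 0.1538  (Pfizer)
  w_2 = 0.096656·1.3158 + 0.006862·14.1734 = 0.2244  (Disney)
  w_3 = 0.096656·0.9118 + 0.006862·9.3422 = 0.1522  (JPMorgan)
  w_4 = 0.096656·1.0592 + 0.006862·15.7846 = 0.2107  (Kellogg)
  w_5 = 0.096656·-0.9205 + 0.006862·7.0659 = -0.0405  (Lockheed)
Σw_i=1.0000  μᵀw=0.1320
σ²=wᵀΣw=λ₁·μ_p+λ₂ = 0.096656·0.132 + 0.006862 = 0.019620 ≈ 0.0196


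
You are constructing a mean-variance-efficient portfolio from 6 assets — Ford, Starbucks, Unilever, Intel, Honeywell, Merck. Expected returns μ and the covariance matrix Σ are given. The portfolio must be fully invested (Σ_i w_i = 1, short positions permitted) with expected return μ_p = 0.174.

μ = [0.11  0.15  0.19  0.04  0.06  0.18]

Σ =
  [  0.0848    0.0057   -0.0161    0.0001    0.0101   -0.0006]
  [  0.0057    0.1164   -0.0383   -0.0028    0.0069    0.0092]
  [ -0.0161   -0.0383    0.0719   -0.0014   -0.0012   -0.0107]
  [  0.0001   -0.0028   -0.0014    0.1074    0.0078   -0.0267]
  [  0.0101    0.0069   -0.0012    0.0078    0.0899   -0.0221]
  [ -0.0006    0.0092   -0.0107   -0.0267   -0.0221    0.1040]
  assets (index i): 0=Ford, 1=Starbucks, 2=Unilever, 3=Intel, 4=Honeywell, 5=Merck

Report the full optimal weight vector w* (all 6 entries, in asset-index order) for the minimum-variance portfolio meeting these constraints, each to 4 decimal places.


0.1368  0.2440  0.4730  -0.0172  -0.0313  0.1947

p=Σ⁻¹μ = [1.9631  2.5708  4.8520  1.0523  0.8277  2.4599]
q=Σ⁻¹𝟙 = [14.8775  15.5193  28.5269  13.5039  11.7025  17.2170]
a=μᵀp=2.057986  b=𝟙ᵀp=13.725894  c=𝟙ᵀq=101.347040  D=ac−b²=20.170608
λ₁=(c·0.174−b)/D = (101.347040·0.174−13.725894)/20.170608 = 0.193772
λ₂=(a−b·0.174)/D = (2.057986−13.725894·0.174)/20.170608 = -0.016376
w* = 0.193772·p + -0.016376·q:
  w_0 = 0.193772·1.9631 + -0.016376·14.8775 = 0.1368  (Ford)
  w_1 = 0.193772·2.5708 + -0.016376·15.5193 = 0.2440  (Starbucks)
  w_2 = 0.193772·4.8520 + -0.016376·28.5269 = 0.4730  (Unilever)
  w_3 = 0.193772·1.0523 + -0.016376·13.5039 = -0.0172  (Intel)
  w_4 = 0.193772·0.8277 + -0.016376·11.7025 = -0.0313  (Honeywell)
  w_5 = 0.193772·2.4599 + -0.016376·17.2170 = 0.1947  (Merck)
Σw_i=1.0000  μᵀw=0.1740
σ²=wᵀΣw=λ₁·μ_p+λ₂ = 0.193772·0.174 + -0.016376 = 0.017340 ≈ 0.0173


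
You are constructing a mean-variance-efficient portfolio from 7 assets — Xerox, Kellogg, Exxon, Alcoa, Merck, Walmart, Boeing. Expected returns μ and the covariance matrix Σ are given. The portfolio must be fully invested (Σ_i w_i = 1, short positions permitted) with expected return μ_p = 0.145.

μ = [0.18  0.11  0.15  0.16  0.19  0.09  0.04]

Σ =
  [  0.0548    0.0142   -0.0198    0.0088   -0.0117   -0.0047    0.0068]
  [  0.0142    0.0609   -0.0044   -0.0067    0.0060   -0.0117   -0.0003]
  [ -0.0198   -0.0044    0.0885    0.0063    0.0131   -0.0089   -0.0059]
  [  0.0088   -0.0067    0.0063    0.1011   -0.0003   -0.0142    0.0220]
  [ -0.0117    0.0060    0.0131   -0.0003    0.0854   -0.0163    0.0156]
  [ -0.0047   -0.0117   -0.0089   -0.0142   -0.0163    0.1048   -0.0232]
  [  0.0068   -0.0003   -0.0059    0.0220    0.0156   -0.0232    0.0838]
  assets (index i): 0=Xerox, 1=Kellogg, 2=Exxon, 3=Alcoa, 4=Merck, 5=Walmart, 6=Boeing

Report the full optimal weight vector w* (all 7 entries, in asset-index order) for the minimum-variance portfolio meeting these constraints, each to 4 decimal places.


g=Σ⁻¹μ = [4.3786  1.2326  2.4254  1.4307  2.7619  2.0145  -0.0349]
h=Σ⁻¹𝟙 = [21.8533  16.0637  17.3751  8.0495  12.4004  19.5631  12.4351]
a=μᵀg=2.221148  b=𝟙ᵀg=14.208943  c=𝟙ᵀh=107.740226  D=ac−b²=37.412941
λ₁=(c·0.145−b)/D = (107.740226·0.145−14.208943)/37.412941 = 0.037778
λ₂=(a−b·0.145)/D = (2.221148−14.208943·0.145)/37.412941 = 0.004299
w* = 0.037778·g + 0.004299·h:
  w_0 = 0.037778·4.3786 + 0.004299·21.8533 = 0.2594  (Xerox)
  w_1 = 0.037778·1.2326 + 0.004299·16.0637 = 0.1156  (Kellogg)
  w_2 = 0.037778·2.4254 + 0.004299·17.3751 = 0.1663  (Exxon)
  w_3 = 0.037778·1.4307 + 0.004299·8.0495 = 0.0887  (Alcoa)
  w_4 = 0.037778·2.7619 + 0.004299·12.4004 = 0.1577  (Merck)
  w_5 = 0.037778·2.0145 + 0.004299·19.5631 = 0.1602  (Walmart)
  w_6 = 0.037778·-0.0349 + 0.004299·12.4351 = 0.0521  (Boeing)
Σw_i=1.0000  μᵀw=0.1450
σ²=wᵀΣw=λ₁·μ_p+λ₂ = 0.037778·0.145 + 0.004299 = 0.009777 ≈ 0.0098

0.2594  0.1156  0.1663  0.0887  0.1577  0.1602  0.0521


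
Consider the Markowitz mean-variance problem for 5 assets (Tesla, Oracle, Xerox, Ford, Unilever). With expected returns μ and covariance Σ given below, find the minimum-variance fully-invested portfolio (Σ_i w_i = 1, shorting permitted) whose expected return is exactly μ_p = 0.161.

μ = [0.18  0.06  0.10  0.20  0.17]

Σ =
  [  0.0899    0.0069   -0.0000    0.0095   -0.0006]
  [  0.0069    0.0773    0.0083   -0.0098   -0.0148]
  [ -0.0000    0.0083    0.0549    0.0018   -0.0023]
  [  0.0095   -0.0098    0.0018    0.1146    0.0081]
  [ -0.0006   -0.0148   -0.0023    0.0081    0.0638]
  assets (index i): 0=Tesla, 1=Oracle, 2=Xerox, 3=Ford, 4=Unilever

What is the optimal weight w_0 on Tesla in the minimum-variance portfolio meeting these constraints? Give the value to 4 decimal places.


0.2427

x=Σ⁻¹μ = [1.7766  1.1608  1.7162  1.4705  2.8257]
y=Σ⁻¹𝟙 = [9.2975  14.9118  16.4996  7.6393  18.8455]
a=μᵀx=1.335529  b=𝟙ᵀx=8.949801  c=𝟙ᵀy=67.193597  D=ac−b²=9.640038
λ₁=(c·0.161−b)/D = (67.193597·0.161−8.949801)/9.640038 = 0.193813
λ₂=(a−b·0.161)/D = (1.335529−8.949801·0.161)/9.640038 = -0.010932
w* = 0.193813·x + -0.010932·y:
  w_0 = 0.193813·1.7766 + -0.010932·9.2975 = 0.2427  (Tesla)
  w_1 = 0.193813·1.1608 + -0.010932·14.9118 = 0.0620  (Oracle)
  w_2 = 0.193813·1.7162 + -0.010932·16.4996 = 0.1522  (Xerox)
  w_3 = 0.193813·1.4705 + -0.010932·7.6393 = 0.2015  (Ford)
  w_4 = 0.193813·2.8257 + -0.010932·18.8455 = 0.3416  (Unilever)
Σw_i=1.0000  μᵀw=0.1610
σ²=wᵀΣw=λ₁·μ_p+λ₂ = 0.193813·0.161 + -0.010932 = 0.020271 ≈ 0.0203


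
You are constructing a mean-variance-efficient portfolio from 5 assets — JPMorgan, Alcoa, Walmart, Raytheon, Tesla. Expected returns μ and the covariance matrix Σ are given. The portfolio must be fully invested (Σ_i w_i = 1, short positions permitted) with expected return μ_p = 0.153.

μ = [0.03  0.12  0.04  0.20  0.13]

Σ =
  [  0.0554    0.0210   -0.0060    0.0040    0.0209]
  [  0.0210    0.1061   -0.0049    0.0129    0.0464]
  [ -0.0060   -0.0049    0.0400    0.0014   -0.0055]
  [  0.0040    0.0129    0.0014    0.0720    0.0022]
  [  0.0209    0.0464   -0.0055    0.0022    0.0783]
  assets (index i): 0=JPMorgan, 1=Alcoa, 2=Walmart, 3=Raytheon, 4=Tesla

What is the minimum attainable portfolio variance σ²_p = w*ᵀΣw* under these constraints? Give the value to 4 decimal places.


0.0290

x=Σ⁻¹μ = [-0.2104  0.1971  1.1191  2.6834  1.6029]
y=Σ⁻¹𝟙 = [16.1064  2.2771  28.4923  11.7634  8.7937]
a=μᵀx=0.807157  b=𝟙ᵀx=5.391998  c=𝟙ᵀy=67.432896  D=ac−b²=25.355290
λ₁=(c·0.153−b)/D = (67.432896·0.153−5.391998)/25.355290 = 0.194249
λ₂=(a−b·0.153)/D = (0.807157−5.391998·0.153)/25.355290 = -0.000703
w* = 0.194249·x + -0.000703·y:
  w_0 = 0.194249·-0.2104 + -0.000703·16.1064 = -0.0522  (JPMorgan)
  w_1 = 0.194249·0.1971 + -0.000703·2.2771 = 0.0367  (Alcoa)
  w_2 = 0.194249·1.1191 + -0.000703·28.4923 = 0.1974  (Walmart)
  w_3 = 0.194249·2.6834 + -0.000703·11.7634 = 0.5130  (Raytheon)
  w_4 = 0.194249·1.6029 + -0.000703·8.7937 = 0.3052  (Tesla)
Σw_i=1.0000  μᵀw=0.1530
σ²=wᵀΣw=λ₁·μ_p+λ₂ = 0.194249·0.153 + -0.000703 = 0.029017 ≈ 0.0290


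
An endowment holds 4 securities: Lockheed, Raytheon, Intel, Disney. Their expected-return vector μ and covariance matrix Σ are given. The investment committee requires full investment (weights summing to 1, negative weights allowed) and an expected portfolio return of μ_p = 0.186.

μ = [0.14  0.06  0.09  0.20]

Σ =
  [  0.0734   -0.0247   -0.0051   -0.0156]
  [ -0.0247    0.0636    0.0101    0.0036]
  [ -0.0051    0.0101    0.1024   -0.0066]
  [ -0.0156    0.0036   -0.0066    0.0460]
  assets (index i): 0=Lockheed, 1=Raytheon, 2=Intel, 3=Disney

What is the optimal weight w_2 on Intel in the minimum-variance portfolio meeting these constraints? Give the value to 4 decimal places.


g=Σ⁻¹μ = [3.8468  1.9177  1.2475  5.6813]
h=Σ⁻¹𝟙 = [28.9215  23.4526  10.9088  31.2770]
a=μᵀg=1.902158  b=𝟙ᵀg=12.693353  c=𝟙ᵀh=94.559827  D=ac−b²=18.746547
λ₁=(c·0.186−b)/D = (94.559827·0.186−12.693353)/18.746547 = 0.261103
λ₂=(a−b·0.186)/D = (1.902158−12.693353·0.186)/18.746547 = -0.024474
w* = 0.261103·g + -0.024474·h:
  w_0 = 0.261103·3.8468 + -0.024474·28.9215 = 0.2966  (Lockheed)
  w_1 = 0.261103·1.9177 + -0.024474·23.4526 = -0.0733  (Raytheon)
  w_2 = 0.261103·1.2475 + -0.024474·10.9088 = 0.0588  (Intel)
  w_3 = 0.261103·5.6813 + -0.024474·31.2770 = 0.7179  (Disney)
Σw_i=1.0000  μᵀw=0.1860
σ²=wᵀΣw=λ₁·μ_p+λ₂ = 0.261103·0.186 + -0.024474 = 0.024091 ≈ 0.0241

0.0588


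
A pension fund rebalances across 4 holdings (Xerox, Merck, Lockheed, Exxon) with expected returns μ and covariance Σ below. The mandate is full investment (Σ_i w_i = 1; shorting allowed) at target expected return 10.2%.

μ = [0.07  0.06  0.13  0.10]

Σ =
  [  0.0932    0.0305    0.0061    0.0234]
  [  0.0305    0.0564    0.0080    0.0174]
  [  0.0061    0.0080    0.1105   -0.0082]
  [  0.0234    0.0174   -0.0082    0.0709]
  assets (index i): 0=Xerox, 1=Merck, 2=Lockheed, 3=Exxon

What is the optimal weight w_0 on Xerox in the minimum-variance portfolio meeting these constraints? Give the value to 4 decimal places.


0.0751

x=Σ⁻¹μ = [0.2050  0.3438  1.2443  1.4023]
y=Σ⁻¹𝟙 = [3.7388  10.9942  8.8785  11.1991]
a=μᵀx=0.336974  b=𝟙ᵀx=3.195482  c=𝟙ᵀy=34.810615  D=ac−b²=1.519156
λ₁=(c·0.102−b)/D = (34.810615·0.102−3.195482)/1.519156 = 0.233814
λ₂=(a−b·0.102)/D = (0.336974−3.195482·0.102)/1.519156 = 0.007264
w* = 0.233814·x + 0.007264·y:
  w_0 = 0.233814·0.2050 + 0.007264·3.7388 = 0.0751  (Xerox)
  w_1 = 0.233814·0.3438 + 0.007264·10.9942 = 0.1602  (Merck)
  w_2 = 0.233814·1.2443 + 0.007264·8.8785 = 0.3554  (Lockheed)
  w_3 = 0.233814·1.4023 + 0.007264·11.1991 = 0.4092  (Exxon)
Σw_i=1.0000  μᵀw=0.1020
σ²=wᵀΣw=λ₁·μ_p+λ₂ = 0.233814·0.102 + 0.007264 = 0.031113 ≈ 0.0311


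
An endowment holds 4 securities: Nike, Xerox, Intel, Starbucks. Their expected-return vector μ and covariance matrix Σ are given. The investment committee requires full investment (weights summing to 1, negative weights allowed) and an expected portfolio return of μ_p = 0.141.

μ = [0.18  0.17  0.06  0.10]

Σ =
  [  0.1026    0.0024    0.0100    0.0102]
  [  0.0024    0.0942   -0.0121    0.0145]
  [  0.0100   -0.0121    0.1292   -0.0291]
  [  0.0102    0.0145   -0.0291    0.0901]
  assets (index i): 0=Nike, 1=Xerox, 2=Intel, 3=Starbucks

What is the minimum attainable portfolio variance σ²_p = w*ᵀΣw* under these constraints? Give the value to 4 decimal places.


p=Σ⁻¹μ = [1.5576  1.7193  0.7040  0.8842]
q=Σ⁻¹𝟙 = [7.2446  9.9501  10.8551  12.1833]
a=μᵀp=0.703322  b=𝟙ᵀp=4.865191  c=𝟙ᵀq=40.233164  D=ac−b²=4.626786
λ₁=(c·0.141−b)/D = (40.233164·0.141−4.865191)/4.626786 = 0.174567
λ₂=(a−b·0.141)/D = (0.703322−4.865191·0.141)/4.626786 = 0.003746
w* = 0.174567·p + 0.003746·q:
  w_0 = 0.174567·1.5576 + 0.003746·7.2446 = 0.2990  (Nike)
  w_1 = 0.174567·1.7193 + 0.003746·9.9501 = 0.3374  (Xerox)
  w_2 = 0.174567·0.7040 + 0.003746·10.8551 = 0.1636  (Intel)
  w_3 = 0.174567·0.8842 + 0.003746·12.1833 = 0.2000  (Starbucks)
Σw_i=1.0000  μᵀw=0.1410
σ²=wᵀΣw=λ₁·μ_p+λ₂ = 0.174567·0.141 + 0.003746 = 0.028360 ≈ 0.0284

0.0284


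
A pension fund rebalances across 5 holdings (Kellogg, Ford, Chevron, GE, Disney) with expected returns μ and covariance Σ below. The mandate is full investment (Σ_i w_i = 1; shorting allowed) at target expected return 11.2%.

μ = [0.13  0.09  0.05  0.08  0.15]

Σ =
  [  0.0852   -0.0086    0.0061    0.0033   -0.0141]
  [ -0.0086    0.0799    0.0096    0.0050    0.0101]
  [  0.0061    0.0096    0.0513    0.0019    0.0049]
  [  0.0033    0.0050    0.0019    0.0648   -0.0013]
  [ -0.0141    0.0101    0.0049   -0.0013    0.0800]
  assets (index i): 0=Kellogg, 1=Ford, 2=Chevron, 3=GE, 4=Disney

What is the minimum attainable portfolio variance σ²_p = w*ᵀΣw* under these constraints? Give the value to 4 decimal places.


g=Σ⁻¹μ = [1.9020  0.9592  0.3291  1.0959  2.0868]
h=Σ⁻¹𝟙 = [13.3005  9.7190  14.3419  13.8444  12.9637]
a=μᵀg=0.750731  b=𝟙ᵀg=6.372972  c=𝟙ᵀh=64.169437  D=ac−b²=7.559207
λ₁=(c·0.112−b)/D = (64.169437·0.112−6.372972)/7.559207 = 0.107684
λ₂=(a−b·0.112)/D = (0.750731−6.372972·0.112)/7.559207 = 0.004889
w* = 0.107684·g + 0.004889·h:
  w_0 = 0.107684·1.9020 + 0.004889·13.3005 = 0.2698  (Kellogg)
  w_1 = 0.107684·0.9592 + 0.004889·9.7190 = 0.1508  (Ford)
  w_2 = 0.107684·0.3291 + 0.004889·14.3419 = 0.1056  (Chevron)
  w_3 = 0.107684·1.0959 + 0.004889·13.8444 = 0.1857  (GE)
  w_4 = 0.107684·2.0868 + 0.004889·12.9637 = 0.2881  (Disney)
Σw_i=1.0000  μᵀw=0.1120
σ²=wᵀΣw=λ₁·μ_p+λ₂ = 0.107684·0.112 + 0.004889 = 0.016950 ≈ 0.0169

0.0169


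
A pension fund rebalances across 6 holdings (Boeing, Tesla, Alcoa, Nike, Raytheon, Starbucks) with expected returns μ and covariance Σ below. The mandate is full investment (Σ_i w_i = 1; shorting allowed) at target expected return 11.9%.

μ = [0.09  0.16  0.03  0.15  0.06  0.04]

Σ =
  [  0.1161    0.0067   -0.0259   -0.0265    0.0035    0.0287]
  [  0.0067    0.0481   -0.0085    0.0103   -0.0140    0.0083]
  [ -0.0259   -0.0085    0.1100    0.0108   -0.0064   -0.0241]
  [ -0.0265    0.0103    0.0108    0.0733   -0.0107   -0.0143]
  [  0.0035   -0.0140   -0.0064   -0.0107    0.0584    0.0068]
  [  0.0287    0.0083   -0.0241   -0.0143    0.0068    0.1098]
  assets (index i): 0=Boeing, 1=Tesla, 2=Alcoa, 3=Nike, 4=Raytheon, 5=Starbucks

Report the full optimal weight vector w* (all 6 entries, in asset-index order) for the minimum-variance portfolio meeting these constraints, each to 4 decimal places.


g=Σ⁻¹μ = [1.1527  3.4625  0.7507  2.2188  2.2638  0.1148]
h=Σ⁻¹𝟙 = [11.8496  24.2699  15.3462  17.6835  26.1953  8.2246]
a=μᵀg=1.153497  b=𝟙ᵀg=9.963252  c=𝟙ᵀh=103.569065  D=ac−b²=20.200226
λ₁=(c·0.119−b)/D = (103.569065·0.119−9.963252)/20.200226 = 0.116903
λ₂=(a−b·0.119)/D = (1.153497−9.963252·0.119)/20.200226 = -0.001591
w* = 0.116903·g + -0.001591·h:
  w_0 = 0.116903·1.1527 + -0.001591·11.8496 = 0.1159  (Boeing)
  w_1 = 0.116903·3.4625 + -0.001591·24.2699 = 0.3662  (Tesla)
  w_2 = 0.116903·0.7507 + -0.001591·15.3462 = 0.0634  (Alcoa)
  w_3 = 0.116903·2.2188 + -0.001591·17.6835 = 0.2313  (Nike)
  w_4 = 0.116903·2.2638 + -0.001591·26.1953 = 0.2230  (Raytheon)
  w_5 = 0.116903·0.1148 + -0.001591·8.2246 = 0.0003  (Starbucks)
Σw_i=1.0000  μᵀw=0.1190
σ²=wᵀΣw=λ₁·μ_p+λ₂ = 0.116903·0.119 + -0.001591 = 0.012321 ≈ 0.0123

0.1159  0.3662  0.0634  0.2313  0.2230  0.0003


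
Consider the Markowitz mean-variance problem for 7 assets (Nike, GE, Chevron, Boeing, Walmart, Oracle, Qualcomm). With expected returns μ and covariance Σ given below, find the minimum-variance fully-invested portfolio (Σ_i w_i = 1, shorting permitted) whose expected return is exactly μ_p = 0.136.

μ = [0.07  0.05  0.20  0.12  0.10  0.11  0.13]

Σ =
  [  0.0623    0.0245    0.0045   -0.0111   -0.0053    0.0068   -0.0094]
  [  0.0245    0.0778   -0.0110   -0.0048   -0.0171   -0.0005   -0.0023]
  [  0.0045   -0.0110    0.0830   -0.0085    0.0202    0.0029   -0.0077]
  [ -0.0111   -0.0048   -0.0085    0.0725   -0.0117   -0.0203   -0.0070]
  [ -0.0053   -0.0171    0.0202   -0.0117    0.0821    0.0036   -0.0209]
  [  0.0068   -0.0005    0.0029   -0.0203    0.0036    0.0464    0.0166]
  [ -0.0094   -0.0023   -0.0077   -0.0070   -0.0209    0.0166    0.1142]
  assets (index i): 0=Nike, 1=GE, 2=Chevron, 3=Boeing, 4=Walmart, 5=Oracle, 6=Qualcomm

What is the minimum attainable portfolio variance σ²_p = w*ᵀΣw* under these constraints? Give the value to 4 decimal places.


x=Σ⁻¹μ = [1.1031  1.2969  2.5013  3.4336  1.6944  2.8921  1.5241]
y=Σ⁻¹𝟙 = [14.8528  16.7137  11.9516  30.3232  20.1505  25.8946  12.9041]
a=μᵀx=1.740057  b=𝟙ᵀx=14.445478  c=𝟙ᵀy=132.790519  D=ac−b²=22.391275
λ₁=(c·0.136−b)/D = (132.790519·0.136−14.445478)/22.391275 = 0.161404
λ₂=(a−b·0.136)/D = (1.740057−14.445478·0.136)/22.391275 = -0.010027
w* = 0.161404·x + -0.010027·y:
  w_0 = 0.161404·1.1031 + -0.010027·14.8528 = 0.0291  (Nike)
  w_1 = 0.161404·1.2969 + -0.010027·16.7137 = 0.0417  (GE)
  w_2 = 0.161404·2.5013 + -0.010027·11.9516 = 0.2839  (Chevron)
  w_3 = 0.161404·3.4336 + -0.010027·30.3232 = 0.2501  (Boeing)
  w_4 = 0.161404·1.6944 + -0.010027·20.1505 = 0.0714  (Walmart)
  w_5 = 0.161404·2.8921 + -0.010027·25.8946 = 0.2071  (Oracle)
  w_6 = 0.161404·1.5241 + -0.010027·12.9041 = 0.1166  (Qualcomm)
Σw_i=1.0000  μᵀw=0.1360
σ²=wᵀΣw=λ₁·μ_p+λ₂ = 0.161404·0.136 + -0.010027 = 0.011923 ≈ 0.0119

0.0119


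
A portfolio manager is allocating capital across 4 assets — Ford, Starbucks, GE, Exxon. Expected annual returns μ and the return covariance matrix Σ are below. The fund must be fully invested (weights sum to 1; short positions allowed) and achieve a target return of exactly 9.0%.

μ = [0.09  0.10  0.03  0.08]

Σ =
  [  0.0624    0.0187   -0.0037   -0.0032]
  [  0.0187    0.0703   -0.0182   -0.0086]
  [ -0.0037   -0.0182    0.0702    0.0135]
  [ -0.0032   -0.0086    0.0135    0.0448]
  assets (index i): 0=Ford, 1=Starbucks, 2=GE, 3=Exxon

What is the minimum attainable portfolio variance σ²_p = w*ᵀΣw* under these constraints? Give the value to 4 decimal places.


g=Σ⁻¹μ = [1.1262  1.4948  0.4885  2.0059]
h=Σ⁻¹𝟙 = [12.8289  17.4420  15.2120  22.0020]
a=μᵀg=0.425959  b=𝟙ᵀg=5.115332  c=𝟙ᵀh=67.485046  D=ac−b²=2.579253
λ₁=(c·0.090−b)/D = (67.485046·0.090−5.115332)/2.579253 = 0.371550
λ₂=(a−b·0.090)/D = (0.425959−5.115332·0.090)/2.579253 = -0.013345
w* = 0.371550·g + -0.013345·h:
  w_0 = 0.371550·1.1262 + -0.013345·12.8289 = 0.2472  (Ford)
  w_1 = 0.371550·1.4948 + -0.013345·17.4420 = 0.3226  (Starbucks)
  w_2 = 0.371550·0.4885 + -0.013345·15.2120 = -0.0215  (GE)
  w_3 = 0.371550·2.0059 + -0.013345·22.0020 = 0.4517  (Exxon)
Σw_i=1.0000  μᵀw=0.0900
σ²=wᵀΣw=λ₁·μ_p+λ₂ = 0.371550·0.090 + -0.013345 = 0.020094 ≈ 0.0201

0.0201


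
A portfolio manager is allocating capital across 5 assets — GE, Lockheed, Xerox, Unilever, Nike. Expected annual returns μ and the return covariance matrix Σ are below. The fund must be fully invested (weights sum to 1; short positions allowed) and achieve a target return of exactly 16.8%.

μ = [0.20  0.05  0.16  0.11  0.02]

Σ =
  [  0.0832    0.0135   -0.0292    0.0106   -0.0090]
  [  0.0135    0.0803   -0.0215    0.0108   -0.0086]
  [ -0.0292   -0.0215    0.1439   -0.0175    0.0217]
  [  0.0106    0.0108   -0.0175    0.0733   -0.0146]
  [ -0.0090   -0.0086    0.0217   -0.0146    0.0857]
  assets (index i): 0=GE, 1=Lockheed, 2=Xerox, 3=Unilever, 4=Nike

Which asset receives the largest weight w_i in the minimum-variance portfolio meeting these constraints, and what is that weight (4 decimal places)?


GE (0.4761)

u=Σ⁻¹μ = [2.8318  0.4844  1.8918  1.5438  0.3634]
v=Σ⁻¹𝟙 = [13.5098  12.6610  11.3204  15.3354  14.1040]
a=μᵀu=1.070369  b=𝟙ᵀu=7.115249  c=𝟙ᵀv=66.930649  D=ac−b²=21.013732
λ₁=(c·0.168−b)/D = (66.930649·0.168−7.115249)/21.013732 = 0.196495
λ₂=(a−b·0.168)/D = (1.070369−7.115249·0.168)/21.013732 = -0.005948
w* = 0.196495·u + -0.005948·v:
  w_0 = 0.196495·2.8318 + -0.005948·13.5098 = 0.4761  (GE)
  w_1 = 0.196495·0.4844 + -0.005948·12.6610 = 0.0199  (Lockheed)
  w_2 = 0.196495·1.8918 + -0.005948·11.3204 = 0.3044  (Xerox)
  w_3 = 0.196495·1.5438 + -0.005948·15.3354 = 0.2121  (Unilever)
  w_4 = 0.196495·0.3634 + -0.005948·14.1040 = -0.0125  (Nike)
Σw_i=1.0000  μᵀw=0.1680
σ²=wᵀΣw=λ₁·μ_p+λ₂ = 0.196495·0.168 + -0.005948 = 0.027063 ≈ 0.0271


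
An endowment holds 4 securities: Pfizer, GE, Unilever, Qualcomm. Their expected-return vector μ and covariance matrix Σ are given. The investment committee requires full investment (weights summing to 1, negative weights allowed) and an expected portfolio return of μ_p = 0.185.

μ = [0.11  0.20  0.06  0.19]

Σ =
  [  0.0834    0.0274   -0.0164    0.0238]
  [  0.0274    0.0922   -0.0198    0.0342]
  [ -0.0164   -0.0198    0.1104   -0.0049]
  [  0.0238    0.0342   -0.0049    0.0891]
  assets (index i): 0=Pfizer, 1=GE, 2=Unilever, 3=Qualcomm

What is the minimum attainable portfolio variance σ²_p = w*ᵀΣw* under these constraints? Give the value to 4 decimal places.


0.0522

g=Σ⁻¹μ = [0.5599  1.7028  0.9935  1.3839]
h=Σ⁻¹𝟙 = [9.9579  8.2775  12.2908  6.0621]
a=μᵀg=0.724705  b=𝟙ᵀg=4.640127  c=𝟙ᵀh=36.588374  D=ac−b²=4.984993
λ₁=(c·0.185−b)/D = (36.588374·0.185−4.640127)/4.984993 = 0.427026
λ₂=(a−b·0.185)/D = (0.724705−4.640127·0.185)/4.984993 = -0.026824
w* = 0.427026·g + -0.026824·h:
  w_0 = 0.427026·0.5599 + -0.026824·9.9579 = -0.0280  (Pfizer)
  w_1 = 0.427026·1.7028 + -0.026824·8.2775 = 0.5051  (GE)
  w_2 = 0.427026·0.9935 + -0.026824·12.2908 = 0.0945  (Unilever)
  w_3 = 0.427026·1.3839 + -0.026824·6.0621 = 0.4283  (Qualcomm)
Σw_i=1.0000  μᵀw=0.1850
σ²=wᵀΣw=λ₁·μ_p+λ₂ = 0.427026·0.185 + -0.026824 = 0.052176 ≈ 0.0522


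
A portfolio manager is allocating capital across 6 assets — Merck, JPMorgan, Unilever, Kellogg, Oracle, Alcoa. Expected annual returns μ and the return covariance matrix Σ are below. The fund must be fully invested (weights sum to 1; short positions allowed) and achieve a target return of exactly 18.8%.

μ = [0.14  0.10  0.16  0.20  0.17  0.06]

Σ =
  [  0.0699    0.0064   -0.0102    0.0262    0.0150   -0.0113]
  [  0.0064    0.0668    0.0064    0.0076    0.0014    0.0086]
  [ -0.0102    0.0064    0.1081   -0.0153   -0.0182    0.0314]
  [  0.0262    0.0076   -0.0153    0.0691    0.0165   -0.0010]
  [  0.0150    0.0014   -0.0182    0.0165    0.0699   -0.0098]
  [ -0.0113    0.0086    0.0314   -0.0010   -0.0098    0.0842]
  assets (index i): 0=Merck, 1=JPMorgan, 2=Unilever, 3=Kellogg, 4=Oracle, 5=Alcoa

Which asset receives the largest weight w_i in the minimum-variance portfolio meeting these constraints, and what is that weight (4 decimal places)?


Kellogg (0.4157)

p=Σ⁻¹μ = [0.8921  0.8534  2.1675  2.4079  2.2514  0.2275]
q=Σ⁻¹𝟙 = [10.2949  10.4443  10.2213  8.4955  13.9605  10.1054]
a=μᵀp=1.435004  b=𝟙ᵀp=8.799825  c=𝟙ᵀq=63.521839  D=ac−b²=13.717183
λ₁=(c·0.188−b)/D = (63.521839·0.188−8.799825)/13.717183 = 0.229076
λ₂=(a−b·0.188)/D = (1.435004−8.799825·0.188)/13.717183 = -0.015992
w* = 0.229076·p + -0.015992·q:
  w_0 = 0.229076·0.8921 + -0.015992·10.2949 = 0.0397  (Merck)
  w_1 = 0.229076·0.8534 + -0.015992·10.4443 = 0.0285  (JPMorgan)
  w_2 = 0.229076·2.1675 + -0.015992·10.2213 = 0.3331  (Unilever)
  w_3 = 0.229076·2.4079 + -0.015992·8.4955 = 0.4157  (Kellogg)
  w_4 = 0.229076·2.2514 + -0.015992·13.9605 = 0.2925  (Oracle)
  w_5 = 0.229076·0.2275 + -0.015992·10.1054 = -0.1095  (Alcoa)
Σw_i=1.0000  μᵀw=0.1880
σ²=wᵀΣw=λ₁·μ_p+λ₂ = 0.229076·0.188 + -0.015992 = 0.027074 ≈ 0.0271


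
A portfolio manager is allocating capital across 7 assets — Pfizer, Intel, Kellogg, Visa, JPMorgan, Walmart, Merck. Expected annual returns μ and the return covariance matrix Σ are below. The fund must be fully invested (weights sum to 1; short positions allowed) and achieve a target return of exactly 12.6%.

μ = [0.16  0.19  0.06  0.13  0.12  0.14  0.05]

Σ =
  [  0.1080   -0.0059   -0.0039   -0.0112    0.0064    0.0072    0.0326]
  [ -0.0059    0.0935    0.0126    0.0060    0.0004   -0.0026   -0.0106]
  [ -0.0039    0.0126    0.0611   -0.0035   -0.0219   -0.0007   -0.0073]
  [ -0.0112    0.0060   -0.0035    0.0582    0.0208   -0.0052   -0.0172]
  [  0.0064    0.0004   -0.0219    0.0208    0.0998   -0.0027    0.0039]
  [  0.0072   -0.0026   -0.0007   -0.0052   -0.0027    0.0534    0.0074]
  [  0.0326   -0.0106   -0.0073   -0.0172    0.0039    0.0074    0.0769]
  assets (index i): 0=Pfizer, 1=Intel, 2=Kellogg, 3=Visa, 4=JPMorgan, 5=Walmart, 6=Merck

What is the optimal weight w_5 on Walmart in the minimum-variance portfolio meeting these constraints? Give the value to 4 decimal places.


0.2207

x=Σ⁻¹μ = [1.4544  1.9424  1.2526  2.5098  0.9008  2.7333  0.6730]
y=Σ⁻¹𝟙 = [6.0327  9.0809  21.7745  21.7616  9.7158  18.9906  16.3124]
a=μᵀx=1.527601  b=𝟙ᵀx=11.466287  c=𝟙ᵀy=103.668563  D=ac−b²=26.888441
λ₁=(c·0.126−b)/D = (103.668563·0.126−11.466287)/26.888441 = 0.059355
λ₂=(a−b·0.126)/D = (1.527601−11.466287·0.126)/26.888441 = 0.003081
w* = 0.059355·x + 0.003081·y:
  w_0 = 0.059355·1.4544 + 0.003081·6.0327 = 0.1049  (Pfizer)
  w_1 = 0.059355·1.9424 + 0.003081·9.0809 = 0.1433  (Intel)
  w_2 = 0.059355·1.2526 + 0.003081·21.7745 = 0.1414  (Kellogg)
  w_3 = 0.059355·2.5098 + 0.003081·21.7616 = 0.2160  (Visa)
  w_4 = 0.059355·0.9008 + 0.003081·9.7158 = 0.0834  (JPMorgan)
  w_5 = 0.059355·2.7333 + 0.003081·18.9906 = 0.2207  (Walmart)
  w_6 = 0.059355·0.6730 + 0.003081·16.3124 = 0.0902  (Merck)
Σw_i=1.0000  μᵀw=0.1260
σ²=wᵀΣw=λ₁·μ_p+λ₂ = 0.059355·0.126 + 0.003081 = 0.010560 ≈ 0.0106


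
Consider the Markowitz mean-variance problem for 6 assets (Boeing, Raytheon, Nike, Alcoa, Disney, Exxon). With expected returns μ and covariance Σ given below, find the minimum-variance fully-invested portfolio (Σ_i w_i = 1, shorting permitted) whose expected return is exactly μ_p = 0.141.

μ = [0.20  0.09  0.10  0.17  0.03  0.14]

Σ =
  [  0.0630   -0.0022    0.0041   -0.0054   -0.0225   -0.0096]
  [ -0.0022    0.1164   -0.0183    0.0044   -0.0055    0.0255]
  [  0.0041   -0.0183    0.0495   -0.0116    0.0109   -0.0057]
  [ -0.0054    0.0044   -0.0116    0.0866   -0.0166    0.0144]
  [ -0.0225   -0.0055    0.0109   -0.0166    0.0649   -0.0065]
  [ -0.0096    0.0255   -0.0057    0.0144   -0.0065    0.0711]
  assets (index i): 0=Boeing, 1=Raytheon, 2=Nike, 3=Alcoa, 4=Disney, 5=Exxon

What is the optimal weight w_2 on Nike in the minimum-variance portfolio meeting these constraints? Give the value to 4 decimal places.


x=Σ⁻¹μ = [4.5579  0.7502  2.2135  2.6445  2.6307  2.1978]
y=Σ⁻¹𝟙 = [29.1300  9.8412  21.1503  18.7764  29.0961  15.0211]
a=μᵀx=2.036613  b=𝟙ᵀx=14.994567  c=𝟙ᵀy=123.015124  D=ac−b²=25.697134
λ₁=(c·0.141−b)/D = (123.015124·0.141−14.994567)/25.697134 = 0.091472
λ₂=(a−b·0.141)/D = (2.036613−14.994567·0.141)/25.697134 = -0.003021
w* = 0.091472·x + -0.003021·y:
  w_0 = 0.091472·4.5579 + -0.003021·29.1300 = 0.3289  (Boeing)
  w_1 = 0.091472·0.7502 + -0.003021·9.8412 = 0.0389  (Raytheon)
  w_2 = 0.091472·2.2135 + -0.003021·21.1503 = 0.1386  (Nike)
  w_3 = 0.091472·2.6445 + -0.003021·18.7764 = 0.1852  (Alcoa)
  w_4 = 0.091472·2.6307 + -0.003021·29.0961 = 0.1527  (Disney)
  w_5 = 0.091472·2.1978 + -0.003021·15.0211 = 0.1557  (Exxon)
Σw_i=1.0000  μᵀw=0.1410
σ²=wᵀΣw=λ₁·μ_p+λ₂ = 0.091472·0.141 + -0.003021 = 0.009877 ≈ 0.0099

0.1386


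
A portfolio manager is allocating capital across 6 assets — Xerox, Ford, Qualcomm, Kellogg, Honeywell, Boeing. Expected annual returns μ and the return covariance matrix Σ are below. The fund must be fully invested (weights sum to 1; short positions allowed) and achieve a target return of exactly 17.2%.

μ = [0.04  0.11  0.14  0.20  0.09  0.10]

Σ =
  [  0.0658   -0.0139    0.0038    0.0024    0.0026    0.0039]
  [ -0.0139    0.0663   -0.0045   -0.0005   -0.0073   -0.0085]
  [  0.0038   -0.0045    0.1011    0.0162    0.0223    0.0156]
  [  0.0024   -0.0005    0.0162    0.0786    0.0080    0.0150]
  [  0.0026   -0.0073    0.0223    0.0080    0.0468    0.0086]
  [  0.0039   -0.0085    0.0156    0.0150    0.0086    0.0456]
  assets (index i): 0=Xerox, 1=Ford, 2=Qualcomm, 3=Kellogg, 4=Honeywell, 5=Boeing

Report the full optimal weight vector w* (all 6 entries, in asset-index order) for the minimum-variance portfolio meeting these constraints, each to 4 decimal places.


-0.1154  0.2523  0.1677  0.5634  0.0492  0.0829

u=Σ⁻¹μ = [0.8314  2.2180  0.6211  2.0004  1.3249  1.4149]
v=Σ⁻¹𝟙 = [17.9622  23.4399  2.3228  6.4631  18.4396  18.3646]
a=μᵀu=1.024998  b=𝟙ᵀu=8.410698  c=𝟙ᵀv=86.992095  D=ac−b²=18.426845
λ₁=(c·0.172−b)/D = (86.992095·0.172−8.410698)/18.426845 = 0.355565
λ₂=(a−b·0.172)/D = (1.024998−8.410698·0.172)/18.426845 = -0.022882
w* = 0.355565·u + -0.022882·v:
  w_0 = 0.355565·0.8314 + -0.022882·17.9622 = -0.1154  (Xerox)
  w_1 = 0.355565·2.2180 + -0.022882·23.4399 = 0.2523  (Ford)
  w_2 = 0.355565·0.6211 + -0.022882·2.3228 = 0.1677  (Qualcomm)
  w_3 = 0.355565·2.0004 + -0.022882·6.4631 = 0.5634  (Kellogg)
  w_4 = 0.355565·1.3249 + -0.022882·18.4396 = 0.0492  (Honeywell)
  w_5 = 0.355565·1.4149 + -0.022882·18.3646 = 0.0829  (Boeing)
Σw_i=1.0000  μᵀw=0.1720
σ²=wᵀΣw=λ₁·μ_p+λ₂ = 0.355565·0.172 + -0.022882 = 0.038275 ≈ 0.0383
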